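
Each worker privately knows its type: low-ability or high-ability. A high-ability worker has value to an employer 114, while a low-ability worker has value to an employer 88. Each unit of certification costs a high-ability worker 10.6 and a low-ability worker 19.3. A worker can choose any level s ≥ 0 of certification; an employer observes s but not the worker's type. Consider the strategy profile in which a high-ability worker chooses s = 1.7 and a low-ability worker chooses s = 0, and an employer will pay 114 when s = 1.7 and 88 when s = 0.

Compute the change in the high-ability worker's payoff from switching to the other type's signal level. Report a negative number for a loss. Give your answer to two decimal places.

Playing s = 1.7 the high-ability worker receives 114 − 10.6 × 1.7 = 95.98.
Deviating to s = 0 yields 88 instead.
Gain from deviating: 88 − 95.98 = -7.98.
The gain is negative, so the high-ability type's incentive-compatibility constraint is satisfied.

-7.98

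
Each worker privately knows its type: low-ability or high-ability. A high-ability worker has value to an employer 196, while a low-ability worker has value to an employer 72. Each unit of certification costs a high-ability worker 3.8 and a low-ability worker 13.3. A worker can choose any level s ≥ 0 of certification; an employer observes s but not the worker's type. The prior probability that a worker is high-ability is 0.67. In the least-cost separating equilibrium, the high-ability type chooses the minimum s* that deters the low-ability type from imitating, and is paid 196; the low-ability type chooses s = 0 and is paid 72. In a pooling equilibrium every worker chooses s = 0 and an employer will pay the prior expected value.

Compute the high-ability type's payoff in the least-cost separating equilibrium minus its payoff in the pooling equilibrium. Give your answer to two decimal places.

5.49

Least-cost separating signal: s* solves 72 = 196 − 13.3·s*, so s* = (196 − 72)/13.3 ≈ 9.3233.
High-ability type's separating payoff: 196 − 3.8 × s* = 196 − 3.8 × (196 − 72)/13.3 = 196 − 471.2/13.3 ≈ 160.5714.
Pooling payoff: 0.67 × 196 + 0.33 × 72 = 155.08.
Difference: 160.5714 − 155.08 = 5.4914, i.e. 5.49 to two decimal places.
The high-ability type prefers to separate.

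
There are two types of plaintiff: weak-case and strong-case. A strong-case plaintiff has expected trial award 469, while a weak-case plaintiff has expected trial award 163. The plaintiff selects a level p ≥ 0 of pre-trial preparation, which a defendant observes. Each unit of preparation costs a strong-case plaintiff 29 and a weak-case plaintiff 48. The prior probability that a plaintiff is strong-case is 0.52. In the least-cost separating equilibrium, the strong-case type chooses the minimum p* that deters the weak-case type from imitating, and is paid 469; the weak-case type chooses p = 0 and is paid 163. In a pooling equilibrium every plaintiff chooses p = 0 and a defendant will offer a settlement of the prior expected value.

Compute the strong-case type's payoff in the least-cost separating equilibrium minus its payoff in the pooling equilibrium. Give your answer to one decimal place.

-38.0

Least-cost separating signal: p* solves 163 = 469 − 48·p*, so p* = (469 − 163)/48 = 6.375.
Strong-case type's separating payoff: 469 − 29 × p* = 469 − 29 × (469 − 163)/48 = 469 − 8874/48 = 284.125.
Pooling payoff: 0.52 × 469 + 0.48 × 163 = 322.12.
Difference: 284.125 − 322.12 = -37.995, i.e. -38.0 to one decimal place.
The strong-case type would prefer the pooling outcome.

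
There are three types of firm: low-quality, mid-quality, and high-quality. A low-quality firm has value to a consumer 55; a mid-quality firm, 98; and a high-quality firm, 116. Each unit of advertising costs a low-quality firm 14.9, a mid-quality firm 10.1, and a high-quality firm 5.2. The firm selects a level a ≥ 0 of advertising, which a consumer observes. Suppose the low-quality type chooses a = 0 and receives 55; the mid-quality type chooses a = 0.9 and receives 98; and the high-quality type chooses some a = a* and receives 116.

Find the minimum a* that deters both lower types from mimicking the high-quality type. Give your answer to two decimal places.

Mid-quality type (on-path payoff 98 − 10.1×0.9 = 88.91) won't mimic when 88.91 ≥ 116 − 10.1·a*, i.e. a* ≥ 2.68.
Low-quality type (on-path payoff 55) won't mimic when 55 ≥ 116 − 14.9·a*, i.e. a* ≥ 4.09.
Both must hold, so a* = max(4.09, 2.68) = 4.09. The low-quality type's constraint binds.

4.09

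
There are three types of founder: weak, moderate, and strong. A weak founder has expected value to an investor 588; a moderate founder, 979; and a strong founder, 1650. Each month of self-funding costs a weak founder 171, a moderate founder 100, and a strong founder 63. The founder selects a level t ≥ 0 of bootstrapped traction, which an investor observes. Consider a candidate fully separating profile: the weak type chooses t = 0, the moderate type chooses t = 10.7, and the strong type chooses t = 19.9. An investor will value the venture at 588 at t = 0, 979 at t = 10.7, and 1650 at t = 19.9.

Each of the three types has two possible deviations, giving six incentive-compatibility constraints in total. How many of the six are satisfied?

4

Weak (own payoff 588): to t=10.7 gives 979 − 171×10.7 = -850.7 → no gain ✓; to t=19.9 gives 1650 − 171×19.9 = -1752.9 → no gain ✓.
Strong (own payoff 1650 − 63×19.9 = 396.3): to t=0 gives 588 → profitable ✗; to t=10.7 gives 979 − 63×10.7 = 304.9 → no gain ✓.
Moderate (own payoff 979 − 100×10.7 = -91): to t=0 gives 588 → profitable ✗; to t=19.9 gives 1650 − 100×19.9 = -340 → no gain ✓.
4 of the 6 constraints hold; not an equilibrium.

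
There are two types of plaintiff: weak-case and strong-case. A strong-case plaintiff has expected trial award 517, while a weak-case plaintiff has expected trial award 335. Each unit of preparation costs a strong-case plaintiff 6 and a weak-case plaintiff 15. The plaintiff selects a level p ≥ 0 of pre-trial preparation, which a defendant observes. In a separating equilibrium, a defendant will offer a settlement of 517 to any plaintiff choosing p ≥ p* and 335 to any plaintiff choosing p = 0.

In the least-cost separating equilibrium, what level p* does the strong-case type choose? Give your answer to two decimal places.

12.13

A weak-case plaintiff choosing p = 0 receives 335.
Imitating at p* instead would pay 517 at cost 15·p*, netting 517 − 15·p*.
Indifference: 335 = 517 − 15·p*, so p* = (517 − 335) / 15 ≈ 12.13.
This is the weak-case type's binding incentive-compatibility constraint; any p ≥ 12.13 sustains separation on that side.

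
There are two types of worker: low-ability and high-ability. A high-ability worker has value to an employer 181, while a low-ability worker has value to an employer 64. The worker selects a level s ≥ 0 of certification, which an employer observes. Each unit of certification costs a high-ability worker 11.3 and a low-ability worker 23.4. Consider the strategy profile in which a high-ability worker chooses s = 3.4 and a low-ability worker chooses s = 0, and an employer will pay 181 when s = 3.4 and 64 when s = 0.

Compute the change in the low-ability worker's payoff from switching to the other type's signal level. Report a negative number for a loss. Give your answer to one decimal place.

37.4

Playing s = 0 the low-ability worker receives 64.
Deviating to s = 3.4 brings payment 181 at cost 23.4 × 3.4 = 79.56, netting 101.44.
Gain from deviating: 101.44 − 64 = 37.44, i.e. 37.4 to one decimal place.
The gain is positive, so the low-ability type's incentive-compatibility constraint is violated — this profile is not a separating equilibrium.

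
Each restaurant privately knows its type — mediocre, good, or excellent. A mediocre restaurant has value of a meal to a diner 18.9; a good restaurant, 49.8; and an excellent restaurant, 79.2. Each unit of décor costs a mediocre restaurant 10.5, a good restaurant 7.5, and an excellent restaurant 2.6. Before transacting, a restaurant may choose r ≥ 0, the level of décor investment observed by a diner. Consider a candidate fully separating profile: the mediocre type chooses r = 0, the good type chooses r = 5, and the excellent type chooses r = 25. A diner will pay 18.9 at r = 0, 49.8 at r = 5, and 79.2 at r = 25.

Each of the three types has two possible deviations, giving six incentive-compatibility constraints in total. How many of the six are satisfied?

Excellent (own payoff 79.2 − 2.6×25 = 14.2): to r=0 gives 18.9 → profitable ✗; to r=5 gives 49.8 − 2.6×5 = 36.8 → profitable ✗.
Good (own payoff 49.8 − 7.5×5 = 12.3): to r=0 gives 18.9 → profitable ✗; to r=25 gives 79.2 − 7.5×25 = -108.3 → no gain ✓.
Mediocre (own payoff 18.9): to r=5 gives 49.8 − 10.5×5 = -2.7 → no gain ✓; to r=25 gives 79.2 − 10.5×25 = -183.3 → no gain ✓.
3 of the 6 constraints hold; not an equilibrium.

3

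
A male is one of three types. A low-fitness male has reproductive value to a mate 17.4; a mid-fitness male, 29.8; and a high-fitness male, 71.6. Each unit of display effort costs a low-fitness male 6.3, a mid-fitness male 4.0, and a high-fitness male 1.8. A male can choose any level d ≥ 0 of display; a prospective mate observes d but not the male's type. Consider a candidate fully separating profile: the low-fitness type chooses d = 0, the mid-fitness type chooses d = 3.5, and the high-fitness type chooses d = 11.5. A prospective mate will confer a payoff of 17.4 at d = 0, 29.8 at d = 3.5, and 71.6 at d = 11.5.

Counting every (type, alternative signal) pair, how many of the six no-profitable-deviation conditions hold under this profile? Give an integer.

4

Low-fitness (own payoff 17.4): to d=3.5 gives 29.8 − 6.3×3.5 = 7.75 → no gain ✓; to d=11.5 gives 71.6 − 6.3×11.5 = -0.85 → no gain ✓.
High-fitness (own payoff 71.6 − 1.8×11.5 = 50.9): to d=0 gives 17.4 → no gain ✓; to d=3.5 gives 29.8 − 1.8×3.5 = 23.5 → no gain ✓.
Mid-fitness (own payoff 29.8 − 4.0×3.5 = 15.8): to d=0 gives 17.4 → profitable ✗; to d=11.5 gives 71.6 − 4.0×11.5 = 25.6 → profitable ✗.
4 of the 6 constraints hold; not an equilibrium.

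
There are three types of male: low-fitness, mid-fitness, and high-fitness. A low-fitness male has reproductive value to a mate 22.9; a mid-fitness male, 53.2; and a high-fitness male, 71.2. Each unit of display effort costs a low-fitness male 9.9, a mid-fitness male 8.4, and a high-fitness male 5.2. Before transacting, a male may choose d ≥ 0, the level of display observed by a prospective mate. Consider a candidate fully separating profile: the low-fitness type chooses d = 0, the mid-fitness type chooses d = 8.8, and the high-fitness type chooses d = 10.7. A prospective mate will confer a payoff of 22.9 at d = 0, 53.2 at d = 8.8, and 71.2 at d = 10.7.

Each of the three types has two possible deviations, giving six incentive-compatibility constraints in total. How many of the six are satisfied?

3

High-fitness (own payoff 71.2 − 5.2×10.7 = 15.56): to d=0 gives 22.9 → profitable ✗; to d=8.8 gives 53.2 − 5.2×8.8 = 7.44 → no gain ✓.
Low-fitness (own payoff 22.9): to d=8.8 gives 53.2 − 9.9×8.8 = -33.92 → no gain ✓; to d=10.7 gives 71.2 − 9.9×10.7 = -34.73 → no gain ✓.
Mid-fitness (own payoff 53.2 − 8.4×8.8 = -20.72): to d=0 gives 22.9 → profitable ✗; to d=10.7 gives 71.2 − 8.4×10.7 = -18.68 → profitable ✗.
3 of the 6 constraints hold; not an equilibrium.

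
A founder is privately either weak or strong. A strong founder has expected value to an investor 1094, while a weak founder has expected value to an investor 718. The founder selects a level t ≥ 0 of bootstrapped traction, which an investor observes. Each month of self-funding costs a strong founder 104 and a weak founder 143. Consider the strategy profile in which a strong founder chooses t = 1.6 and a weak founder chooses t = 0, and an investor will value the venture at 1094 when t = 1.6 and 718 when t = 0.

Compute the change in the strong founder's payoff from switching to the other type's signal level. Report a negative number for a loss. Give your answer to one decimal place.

Playing t = 1.6 the strong founder receives 1094 − 104 × 1.6 = 927.6.
Deviating to t = 0 yields 718 instead.
Gain from deviating: 718 − 927.6 = -209.6.
The gain is negative, so the strong type's incentive-compatibility constraint is satisfied.

-209.6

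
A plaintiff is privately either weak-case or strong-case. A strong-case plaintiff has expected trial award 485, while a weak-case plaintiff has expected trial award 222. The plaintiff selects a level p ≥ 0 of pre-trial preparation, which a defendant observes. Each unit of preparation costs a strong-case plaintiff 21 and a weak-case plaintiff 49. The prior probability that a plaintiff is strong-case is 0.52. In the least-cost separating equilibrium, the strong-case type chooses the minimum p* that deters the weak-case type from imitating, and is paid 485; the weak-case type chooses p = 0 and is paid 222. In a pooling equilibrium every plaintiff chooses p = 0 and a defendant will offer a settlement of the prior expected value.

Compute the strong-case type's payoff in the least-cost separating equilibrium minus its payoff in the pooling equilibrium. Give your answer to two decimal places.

13.53

Least-cost separating signal: p* solves 222 = 485 − 49·p*, so p* = (485 − 222)/49 ≈ 5.3673.
Strong-case type's separating payoff: 485 − 21 × p* = 485 − 21 × (485 − 222)/49 = 485 − 5523/49 ≈ 372.2857.
Pooling payoff: 0.52 × 485 + 0.48 × 222 = 358.76.
Difference: 372.2857 − 358.76 = 13.5257, i.e. 13.53 to two decimal places.
The strong-case type prefers to separate.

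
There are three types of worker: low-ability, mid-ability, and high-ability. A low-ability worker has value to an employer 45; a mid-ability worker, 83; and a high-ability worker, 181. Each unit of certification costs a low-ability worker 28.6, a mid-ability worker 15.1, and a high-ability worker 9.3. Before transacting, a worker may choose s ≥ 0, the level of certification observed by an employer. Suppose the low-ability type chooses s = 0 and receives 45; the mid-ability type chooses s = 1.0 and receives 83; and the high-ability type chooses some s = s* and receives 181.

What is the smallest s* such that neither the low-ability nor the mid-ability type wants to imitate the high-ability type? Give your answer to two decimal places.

7.49

Mid-ability type (on-path payoff 83 − 15.1×1.0 = 67.9) won't mimic when 67.9 ≥ 181 − 15.1·s*, i.e. s* ≥ 7.49.
Low-ability type (on-path payoff 45) won't mimic when 45 ≥ 181 − 28.6·s*, i.e. s* ≥ 4.76.
Both must hold, so s* = max(4.76, 7.49) = 7.49. The mid-ability type's constraint binds.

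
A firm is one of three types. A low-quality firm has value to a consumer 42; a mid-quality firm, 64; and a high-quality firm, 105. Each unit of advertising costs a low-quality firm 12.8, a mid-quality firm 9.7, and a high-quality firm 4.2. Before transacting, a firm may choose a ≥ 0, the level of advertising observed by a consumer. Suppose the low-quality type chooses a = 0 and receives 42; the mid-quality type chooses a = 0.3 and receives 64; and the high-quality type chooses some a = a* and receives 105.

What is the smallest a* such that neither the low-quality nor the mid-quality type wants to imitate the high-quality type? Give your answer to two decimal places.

Mid-quality type (on-path payoff 64 − 9.7×0.3 = 61.09) won't mimic when 61.09 ≥ 105 − 9.7·a*, i.e. a* ≥ 4.53.
Low-quality type (on-path payoff 42) won't mimic when 42 ≥ 105 − 12.8·a*, i.e. a* ≥ 4.92.
Both must hold, so a* = max(4.92, 4.53) = 4.92. The low-quality type's constraint binds.

4.92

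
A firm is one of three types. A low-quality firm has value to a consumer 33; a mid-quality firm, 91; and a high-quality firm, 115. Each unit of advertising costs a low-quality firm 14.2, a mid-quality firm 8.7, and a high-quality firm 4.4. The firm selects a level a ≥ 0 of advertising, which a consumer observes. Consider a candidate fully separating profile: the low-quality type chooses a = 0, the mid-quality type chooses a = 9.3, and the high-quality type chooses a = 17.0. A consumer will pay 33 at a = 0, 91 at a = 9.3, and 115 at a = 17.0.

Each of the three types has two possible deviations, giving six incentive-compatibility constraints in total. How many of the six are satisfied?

High-quality (own payoff 115 − 4.4×17.0 = 40.2): to a=0 gives 33 → no gain ✓; to a=9.3 gives 91 − 4.4×9.3 = 50.08 → profitable ✗.
Mid-quality (own payoff 91 − 8.7×9.3 = 10.09): to a=0 gives 33 → profitable ✗; to a=17.0 gives 115 − 8.7×17.0 = -32.9 → no gain ✓.
Low-quality (own payoff 33): to a=9.3 gives 91 − 14.2×9.3 = -41.06 → no gain ✓; to a=17.0 gives 115 − 14.2×17.0 = -126.4 → no gain ✓.
4 of the 6 constraints hold; not an equilibrium.

4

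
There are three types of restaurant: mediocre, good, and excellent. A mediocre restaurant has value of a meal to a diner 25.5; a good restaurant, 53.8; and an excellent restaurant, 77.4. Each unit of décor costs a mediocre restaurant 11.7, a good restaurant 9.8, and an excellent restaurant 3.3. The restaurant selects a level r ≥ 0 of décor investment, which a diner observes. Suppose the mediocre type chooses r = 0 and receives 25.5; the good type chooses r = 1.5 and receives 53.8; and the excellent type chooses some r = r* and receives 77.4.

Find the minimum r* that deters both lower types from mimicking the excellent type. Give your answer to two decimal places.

Mediocre type (on-path payoff 25.5) won't mimic when 25.5 ≥ 77.4 − 11.7·r*, i.e. r* ≥ 4.44.
Good type (on-path payoff 53.8 − 9.8×1.5 = 39.1) won't mimic when 39.1 ≥ 77.4 − 9.8·r*, i.e. r* ≥ 3.91.
Both must hold, so r* = max(4.44, 3.91) = 4.44. The mediocre type's constraint binds.

4.44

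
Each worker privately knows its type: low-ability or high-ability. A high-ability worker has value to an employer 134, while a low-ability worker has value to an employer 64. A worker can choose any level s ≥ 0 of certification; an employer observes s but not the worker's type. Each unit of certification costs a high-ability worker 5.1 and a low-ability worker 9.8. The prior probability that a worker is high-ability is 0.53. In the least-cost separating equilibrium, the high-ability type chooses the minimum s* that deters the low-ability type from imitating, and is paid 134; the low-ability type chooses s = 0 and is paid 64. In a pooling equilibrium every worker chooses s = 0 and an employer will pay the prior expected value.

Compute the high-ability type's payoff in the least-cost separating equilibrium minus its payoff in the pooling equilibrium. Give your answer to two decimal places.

Least-cost separating signal: s* solves 64 = 134 − 9.8·s*, so s* = (134 − 64)/9.8 ≈ 7.1429.
High-ability type's separating payoff: 134 − 5.1 × s* = 134 − 5.1 × (134 − 64)/9.8 = 134 − 357/9.8 ≈ 97.5714.
Pooling payoff: 0.53 × 134 + 0.47 × 64 = 101.1.
Difference: 97.5714 − 101.1 = -3.5286, i.e. -3.53 to two decimal places.
The high-ability type would prefer the pooling outcome.

-3.53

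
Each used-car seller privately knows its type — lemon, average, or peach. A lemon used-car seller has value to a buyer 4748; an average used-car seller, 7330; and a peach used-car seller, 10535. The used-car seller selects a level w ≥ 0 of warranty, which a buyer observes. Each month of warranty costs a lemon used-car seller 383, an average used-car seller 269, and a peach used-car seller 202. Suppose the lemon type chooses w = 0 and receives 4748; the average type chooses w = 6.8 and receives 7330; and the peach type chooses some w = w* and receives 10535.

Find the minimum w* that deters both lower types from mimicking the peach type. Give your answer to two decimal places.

Lemon type (on-path payoff 4748) won't mimic when 4748 ≥ 10535 − 383·w*, i.e. w* ≥ 15.11.
Average type (on-path payoff 7330 − 269×6.8 = 5500.8) won't mimic when 5500.8 ≥ 10535 − 269·w*, i.e. w* ≥ 18.71.
Both must hold, so w* = max(15.11, 18.71) = 18.71. The average type's constraint binds.

18.71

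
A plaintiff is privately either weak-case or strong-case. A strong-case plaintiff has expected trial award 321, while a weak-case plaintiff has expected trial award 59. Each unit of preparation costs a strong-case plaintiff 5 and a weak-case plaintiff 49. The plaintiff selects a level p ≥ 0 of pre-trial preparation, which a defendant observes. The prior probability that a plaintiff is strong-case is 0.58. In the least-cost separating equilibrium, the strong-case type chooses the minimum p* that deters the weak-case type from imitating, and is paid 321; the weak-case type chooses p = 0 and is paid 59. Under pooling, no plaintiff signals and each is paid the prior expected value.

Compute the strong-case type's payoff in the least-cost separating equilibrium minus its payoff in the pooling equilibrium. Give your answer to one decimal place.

Least-cost separating signal: p* solves 59 = 321 − 49·p*, so p* = (321 − 59)/49 ≈ 5.3469.
Strong-case type's separating payoff: 321 − 5 × p* = 321 − 5 × (321 − 59)/49 = 321 − 1310/49 ≈ 294.265.
Pooling payoff: 0.58 × 321 + 0.42 × 59 = 210.96.
Difference: 294.265 − 210.96 = 83.305, i.e. 83.3 to one decimal place.
The strong-case type prefers to separate.

83.3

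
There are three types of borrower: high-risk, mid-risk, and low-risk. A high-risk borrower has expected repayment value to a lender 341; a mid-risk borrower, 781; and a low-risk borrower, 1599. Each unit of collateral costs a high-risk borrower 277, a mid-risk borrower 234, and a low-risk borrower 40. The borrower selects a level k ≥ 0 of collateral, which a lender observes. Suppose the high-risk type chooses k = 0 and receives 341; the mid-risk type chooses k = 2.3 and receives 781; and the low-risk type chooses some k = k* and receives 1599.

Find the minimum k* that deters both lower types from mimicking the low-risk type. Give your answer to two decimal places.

Mid-risk type (on-path payoff 781 − 234×2.3 = 242.8) won't mimic when 242.8 ≥ 1599 − 234·k*, i.e. k* ≥ 5.80.
High-risk type (on-path payoff 341) won't mimic when 341 ≥ 1599 − 277·k*, i.e. k* ≥ 4.54.
Both must hold, so k* = max(4.54, 5.80) = 5.80. The mid-risk type's constraint binds.

5.80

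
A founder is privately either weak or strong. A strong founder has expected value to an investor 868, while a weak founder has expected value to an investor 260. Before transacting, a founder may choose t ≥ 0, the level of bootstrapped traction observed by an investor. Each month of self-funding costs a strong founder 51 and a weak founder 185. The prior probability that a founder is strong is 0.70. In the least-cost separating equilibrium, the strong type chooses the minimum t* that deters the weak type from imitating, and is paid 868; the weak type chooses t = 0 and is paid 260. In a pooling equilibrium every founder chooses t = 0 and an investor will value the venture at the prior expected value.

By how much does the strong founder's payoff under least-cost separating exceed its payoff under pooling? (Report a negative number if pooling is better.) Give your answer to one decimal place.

Least-cost separating signal: t* solves 260 = 868 − 185·t*, so t* = (868 − 260)/185 ≈ 3.2865.
Strong type's separating payoff: 868 − 51 × t* = 868 − 51 × (868 − 260)/185 = 868 − 31008/185 ≈ 700.389.
Pooling payoff: 0.70 × 868 + 0.30 × 260 = 685.6.
Difference: 700.389 − 685.6 = 14.789, i.e. 14.8 to one decimal place.
The strong type prefers to separate.

14.8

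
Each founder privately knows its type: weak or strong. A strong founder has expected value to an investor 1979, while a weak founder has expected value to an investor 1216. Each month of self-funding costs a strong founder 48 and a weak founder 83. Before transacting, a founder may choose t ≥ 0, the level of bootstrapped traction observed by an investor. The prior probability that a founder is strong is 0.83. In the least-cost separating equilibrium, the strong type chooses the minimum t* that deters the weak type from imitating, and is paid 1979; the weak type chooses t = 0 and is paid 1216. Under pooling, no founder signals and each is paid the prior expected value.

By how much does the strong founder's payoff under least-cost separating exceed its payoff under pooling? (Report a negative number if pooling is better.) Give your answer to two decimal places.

-311.54

Least-cost separating signal: t* solves 1216 = 1979 − 83·t*, so t* = (1979 − 1216)/83 ≈ 9.1928.
Strong type's separating payoff: 1979 − 48 × t* = 1979 − 48 × (1979 − 1216)/83 = 1979 − 36624/83 ≈ 1537.7470.
Pooling payoff: 0.83 × 1979 + 0.17 × 1216 = 1849.29.
Difference: 1537.7470 − 1849.29 = -311.543, i.e. -311.54 to two decimal places.
The strong type would prefer the pooling outcome.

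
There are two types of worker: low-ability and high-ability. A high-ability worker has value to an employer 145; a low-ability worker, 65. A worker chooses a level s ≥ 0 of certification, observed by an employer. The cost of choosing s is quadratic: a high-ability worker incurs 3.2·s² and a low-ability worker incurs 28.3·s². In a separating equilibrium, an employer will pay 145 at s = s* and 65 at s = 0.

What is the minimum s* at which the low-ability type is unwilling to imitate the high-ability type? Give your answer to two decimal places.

The low-ability type at s = 0 receives 65; imitating at s* yields 145 − 28.3·s*².
Indifference: 65 = 145 − 28.3·s*², so s*² = (145 − 65) / 28.3 ≈ 2.8269.
s* = √2.8269 ≈ 1.68.

1.68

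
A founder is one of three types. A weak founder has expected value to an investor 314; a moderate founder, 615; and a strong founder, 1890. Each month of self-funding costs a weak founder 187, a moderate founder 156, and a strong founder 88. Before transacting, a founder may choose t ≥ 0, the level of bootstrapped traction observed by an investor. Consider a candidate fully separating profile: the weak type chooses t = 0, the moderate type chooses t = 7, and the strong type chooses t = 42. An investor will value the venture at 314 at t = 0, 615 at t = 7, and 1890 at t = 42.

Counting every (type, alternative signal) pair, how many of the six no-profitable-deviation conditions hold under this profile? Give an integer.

Weak (own payoff 314): to t=7 gives 615 − 187×7 = -694 → no gain ✓; to t=42 gives 1890 − 187×42 = -5964 → no gain ✓.
Strong (own payoff 1890 − 88×42 = -1806): to t=0 gives 314 → profitable ✗; to t=7 gives 615 − 88×7 = -1 → profitable ✗.
Moderate (own payoff 615 − 156×7 = -477): to t=0 gives 314 → profitable ✗; to t=42 gives 1890 − 156×42 = -4662 → no gain ✓.
3 of the 6 constraints hold; not an equilibrium.

3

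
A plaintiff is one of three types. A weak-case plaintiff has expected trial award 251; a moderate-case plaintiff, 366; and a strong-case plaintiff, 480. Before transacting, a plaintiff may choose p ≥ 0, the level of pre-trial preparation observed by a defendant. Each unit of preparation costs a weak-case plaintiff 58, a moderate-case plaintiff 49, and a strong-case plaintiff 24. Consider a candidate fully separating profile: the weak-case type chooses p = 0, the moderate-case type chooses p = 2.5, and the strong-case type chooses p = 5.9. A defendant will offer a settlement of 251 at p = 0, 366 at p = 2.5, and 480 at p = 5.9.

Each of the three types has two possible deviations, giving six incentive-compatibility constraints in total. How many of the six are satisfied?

5

Weak-case (own payoff 251): to p=2.5 gives 366 − 58×2.5 = 221 → no gain ✓; to p=5.9 gives 480 − 58×5.9 = 137.8 → no gain ✓.
Moderate-case (own payoff 366 − 49×2.5 = 243.5): to p=0 gives 251 → profitable ✗; to p=5.9 gives 480 − 49×5.9 = 190.9 → no gain ✓.
Strong-case (own payoff 480 − 24×5.9 = 338.4): to p=0 gives 251 → no gain ✓; to p=2.5 gives 366 − 24×2.5 = 306 → no gain ✓.
5 of the 6 constraints hold; not an equilibrium.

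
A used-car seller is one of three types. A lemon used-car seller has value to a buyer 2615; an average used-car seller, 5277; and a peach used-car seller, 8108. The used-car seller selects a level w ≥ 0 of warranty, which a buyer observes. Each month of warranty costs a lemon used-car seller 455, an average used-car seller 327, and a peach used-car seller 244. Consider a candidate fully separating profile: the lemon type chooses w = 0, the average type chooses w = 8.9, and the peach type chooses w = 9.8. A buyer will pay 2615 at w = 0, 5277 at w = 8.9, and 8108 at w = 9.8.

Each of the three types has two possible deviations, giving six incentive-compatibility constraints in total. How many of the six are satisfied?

Average (own payoff 5277 − 327×8.9 = 2366.7): to w=0 gives 2615 → profitable ✗; to w=9.8 gives 8108 − 327×9.8 = 4903.4 → profitable ✗.
Lemon (own payoff 2615): to w=8.9 gives 5277 − 455×8.9 = 1227.5 → no gain ✓; to w=9.8 gives 8108 − 455×9.8 = 3649 → profitable ✗.
Peach (own payoff 8108 − 244×9.8 = 5716.8): to w=0 gives 2615 → no gain ✓; to w=8.9 gives 5277 − 244×8.9 = 3105.4 → no gain ✓.
3 of the 6 constraints hold; not an equilibrium.

3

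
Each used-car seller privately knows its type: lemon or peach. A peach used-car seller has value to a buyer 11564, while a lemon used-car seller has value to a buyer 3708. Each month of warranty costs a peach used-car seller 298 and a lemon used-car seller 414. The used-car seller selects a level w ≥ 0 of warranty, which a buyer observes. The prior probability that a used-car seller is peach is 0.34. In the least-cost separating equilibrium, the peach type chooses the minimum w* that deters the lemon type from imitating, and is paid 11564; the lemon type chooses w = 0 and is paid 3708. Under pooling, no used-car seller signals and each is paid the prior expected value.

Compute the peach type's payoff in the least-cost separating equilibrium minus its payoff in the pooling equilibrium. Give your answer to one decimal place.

Least-cost separating signal: w* solves 3708 = 11564 − 414·w*, so w* = (11564 − 3708)/414 ≈ 18.9758.
Peach type's separating payoff: 11564 − 298 × w* = 11564 − 298 × (11564 − 3708)/414 = 11564 − 2341088/414 ≈ 5909.198.
Pooling payoff: 0.34 × 11564 + 0.66 × 3708 = 6379.04.
Difference: 5909.198 − 6379.04 = -469.842, i.e. -469.8 to one decimal place.
The peach type would prefer the pooling outcome.

-469.8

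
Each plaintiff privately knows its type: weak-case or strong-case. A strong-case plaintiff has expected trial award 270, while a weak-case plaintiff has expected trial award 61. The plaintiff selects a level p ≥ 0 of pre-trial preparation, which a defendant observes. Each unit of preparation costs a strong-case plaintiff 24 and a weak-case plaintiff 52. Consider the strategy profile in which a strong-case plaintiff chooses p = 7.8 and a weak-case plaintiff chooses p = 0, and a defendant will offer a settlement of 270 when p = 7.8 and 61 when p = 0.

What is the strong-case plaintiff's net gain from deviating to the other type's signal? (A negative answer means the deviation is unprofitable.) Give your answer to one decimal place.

-21.8

Playing p = 7.8 the strong-case plaintiff receives 270 − 24 × 7.8 = 82.8.
Deviating to p = 0 yields 61 instead.
Gain from deviating: 61 − 82.8 = -21.8.
The gain is negative, so the strong-case type's incentive-compatibility constraint is satisfied.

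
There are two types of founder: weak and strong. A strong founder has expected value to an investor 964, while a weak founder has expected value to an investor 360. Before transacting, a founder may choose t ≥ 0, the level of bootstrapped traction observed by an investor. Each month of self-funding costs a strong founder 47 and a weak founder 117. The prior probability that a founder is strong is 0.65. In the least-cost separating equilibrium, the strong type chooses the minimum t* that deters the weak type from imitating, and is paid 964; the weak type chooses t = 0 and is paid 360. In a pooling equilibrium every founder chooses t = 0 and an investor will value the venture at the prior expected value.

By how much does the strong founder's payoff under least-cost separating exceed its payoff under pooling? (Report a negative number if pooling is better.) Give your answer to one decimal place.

-31.2

Least-cost separating signal: t* solves 360 = 964 − 117·t*, so t* = (964 − 360)/117 ≈ 5.1624.
Strong type's separating payoff: 964 − 47 × t* = 964 − 47 × (964 − 360)/117 = 964 − 28388/117 ≈ 721.368.
Pooling payoff: 0.65 × 964 + 0.35 × 360 = 752.6.
Difference: 721.368 − 752.6 = -31.232, i.e. -31.2 to one decimal place.
The strong type would prefer the pooling outcome.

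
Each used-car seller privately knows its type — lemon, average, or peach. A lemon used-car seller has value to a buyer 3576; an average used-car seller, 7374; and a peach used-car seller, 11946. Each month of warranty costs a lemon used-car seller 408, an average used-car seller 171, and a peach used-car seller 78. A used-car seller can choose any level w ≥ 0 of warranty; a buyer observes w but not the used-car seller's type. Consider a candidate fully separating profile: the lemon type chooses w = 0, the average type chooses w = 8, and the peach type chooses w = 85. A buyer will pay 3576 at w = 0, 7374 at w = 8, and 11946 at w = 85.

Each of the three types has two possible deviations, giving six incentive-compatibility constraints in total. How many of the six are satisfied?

Lemon (own payoff 3576): to w=8 gives 7374 − 408×8 = 4110 → profitable ✗; to w=85 gives 11946 − 408×85 = -22734 → no gain ✓.
Peach (own payoff 11946 − 78×85 = 5316): to w=0 gives 3576 → no gain ✓; to w=8 gives 7374 − 78×8 = 6750 → profitable ✗.
Average (own payoff 7374 − 171×8 = 6006): to w=0 gives 3576 → no gain ✓; to w=85 gives 11946 − 171×85 = -2589 → no gain ✓.
4 of the 6 constraints hold; not an equilibrium.

4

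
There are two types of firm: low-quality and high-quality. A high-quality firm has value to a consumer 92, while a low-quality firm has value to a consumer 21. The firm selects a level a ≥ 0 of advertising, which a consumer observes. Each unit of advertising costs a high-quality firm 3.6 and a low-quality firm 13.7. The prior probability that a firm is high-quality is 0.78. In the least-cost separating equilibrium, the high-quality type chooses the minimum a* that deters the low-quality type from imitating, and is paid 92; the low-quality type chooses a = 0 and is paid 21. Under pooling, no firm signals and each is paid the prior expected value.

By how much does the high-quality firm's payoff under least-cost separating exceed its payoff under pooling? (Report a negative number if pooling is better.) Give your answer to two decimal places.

-3.04

Least-cost separating signal: a* solves 21 = 92 − 13.7·a*, so a* = (92 − 21)/13.7 ≈ 5.1825.
High-quality type's separating payoff: 92 − 3.6 × a* = 92 − 3.6 × (92 − 21)/13.7 = 92 − 255.6/13.7 ≈ 73.3431.
Pooling payoff: 0.78 × 92 + 0.22 × 21 = 76.38.
Difference: 73.3431 − 76.38 = -3.0369, i.e. -3.04 to two decimal places.
The high-quality type would prefer the pooling outcome.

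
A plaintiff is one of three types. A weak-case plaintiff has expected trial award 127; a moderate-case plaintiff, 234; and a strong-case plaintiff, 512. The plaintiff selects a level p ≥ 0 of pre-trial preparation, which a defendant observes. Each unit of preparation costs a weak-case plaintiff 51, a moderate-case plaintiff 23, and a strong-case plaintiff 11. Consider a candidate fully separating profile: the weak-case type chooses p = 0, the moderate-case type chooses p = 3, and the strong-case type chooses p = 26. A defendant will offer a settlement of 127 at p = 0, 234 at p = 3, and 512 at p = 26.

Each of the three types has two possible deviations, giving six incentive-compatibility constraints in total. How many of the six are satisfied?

6

Strong-case (own payoff 512 − 11×26 = 226): to p=0 gives 127 → no gain ✓; to p=3 gives 234 − 11×3 = 201 → no gain ✓.
Weak-case (own payoff 127): to p=3 gives 234 − 51×3 = 81 → no gain ✓; to p=26 gives 512 − 51×26 = -814 → no gain ✓.
Moderate-case (own payoff 234 − 23×3 = 165): to p=0 gives 127 → no gain ✓; to p=26 gives 512 − 23×26 = -86 → no gain ✓.
6 of the 6 constraints hold; this profile is a separating equilibrium.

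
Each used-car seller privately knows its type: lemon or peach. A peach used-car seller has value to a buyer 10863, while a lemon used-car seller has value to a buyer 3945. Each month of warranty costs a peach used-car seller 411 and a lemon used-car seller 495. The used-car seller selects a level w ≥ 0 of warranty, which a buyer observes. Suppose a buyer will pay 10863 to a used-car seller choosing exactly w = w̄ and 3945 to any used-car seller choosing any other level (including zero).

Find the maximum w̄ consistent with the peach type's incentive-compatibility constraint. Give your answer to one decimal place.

Choosing w̄ yields the peach type 10863 − 411·w̄; choosing zero yields 3945.
The peach type is indifferent at 10863 − 411·w̄ = 3945, i.e. w̄ = (10863 − 3945) / 411 ≈ 16.8.
For any w̄ above 16.8 the peach type would rather pool at zero, so separation collapses.

16.8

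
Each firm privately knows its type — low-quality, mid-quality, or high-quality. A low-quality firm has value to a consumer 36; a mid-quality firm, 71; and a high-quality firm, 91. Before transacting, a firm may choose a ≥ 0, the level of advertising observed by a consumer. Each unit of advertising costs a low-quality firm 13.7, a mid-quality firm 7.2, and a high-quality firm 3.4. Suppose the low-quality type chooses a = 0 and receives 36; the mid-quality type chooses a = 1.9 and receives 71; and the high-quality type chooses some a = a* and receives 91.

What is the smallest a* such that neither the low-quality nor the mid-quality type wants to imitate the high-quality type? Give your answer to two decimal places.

Low-quality type (on-path payoff 36) won't mimic when 36 ≥ 91 − 13.7·a*, i.e. a* ≥ 4.01.
Mid-quality type (on-path payoff 71 − 7.2×1.9 = 57.32) won't mimic when 57.32 ≥ 91 − 7.2·a*, i.e. a* ≥ 4.68.
Both must hold, so a* = max(4.01, 4.68) = 4.68. The mid-quality type's constraint binds.

4.68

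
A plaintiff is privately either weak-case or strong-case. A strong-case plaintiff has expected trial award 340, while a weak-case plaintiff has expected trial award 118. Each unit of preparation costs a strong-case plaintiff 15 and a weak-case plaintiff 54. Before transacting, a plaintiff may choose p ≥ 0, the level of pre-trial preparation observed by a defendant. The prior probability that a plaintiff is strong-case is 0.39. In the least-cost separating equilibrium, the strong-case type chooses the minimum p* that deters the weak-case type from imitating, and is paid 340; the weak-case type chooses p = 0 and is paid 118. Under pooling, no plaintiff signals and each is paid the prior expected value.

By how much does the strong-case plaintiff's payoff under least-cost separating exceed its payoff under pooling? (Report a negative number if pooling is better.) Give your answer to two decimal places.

Least-cost separating signal: p* solves 118 = 340 − 54·p*, so p* = (340 − 118)/54 ≈ 4.1111.
Strong-case type's separating payoff: 340 − 15 × p* = 340 − 15 × (340 − 118)/54 = 340 − 3330/54 ≈ 278.3333.
Pooling payoff: 0.39 × 340 + 0.61 × 118 = 204.58.
Difference: 278.3333 − 204.58 = 73.7533, i.e. 73.75 to two decimal places.
The strong-case type prefers to separate.

73.75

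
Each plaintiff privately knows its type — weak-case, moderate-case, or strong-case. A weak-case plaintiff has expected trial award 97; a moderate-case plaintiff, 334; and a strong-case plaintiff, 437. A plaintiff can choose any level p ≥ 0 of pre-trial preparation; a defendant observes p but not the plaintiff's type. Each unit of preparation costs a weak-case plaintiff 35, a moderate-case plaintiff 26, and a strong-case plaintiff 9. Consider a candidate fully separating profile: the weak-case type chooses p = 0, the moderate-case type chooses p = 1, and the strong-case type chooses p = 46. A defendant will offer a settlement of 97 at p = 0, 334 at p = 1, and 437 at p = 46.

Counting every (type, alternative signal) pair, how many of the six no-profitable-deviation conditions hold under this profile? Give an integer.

Weak-case (own payoff 97): to p=1 gives 334 − 35×1 = 299 → profitable ✗; to p=46 gives 437 − 35×46 = -1173 → no gain ✓.
Moderate-case (own payoff 334 − 26×1 = 308): to p=0 gives 97 → no gain ✓; to p=46 gives 437 − 26×46 = -759 → no gain ✓.
Strong-case (own payoff 437 − 9×46 = 23): to p=0 gives 97 → profitable ✗; to p=1 gives 334 − 9×1 = 325 → profitable ✗.
3 of the 6 constraints hold; not an equilibrium.

3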